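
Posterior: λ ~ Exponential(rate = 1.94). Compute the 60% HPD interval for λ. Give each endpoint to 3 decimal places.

The exponential density is strictly decreasing on [0, ∞), so the HPD interval is anchored at 0: [0, q] with P(λ ≤ q) = 0.60.
q = −ln(1 − 0.60) / 1.94 = 0.9163 / 1.94 = 0.472.

[0.000, 0.472]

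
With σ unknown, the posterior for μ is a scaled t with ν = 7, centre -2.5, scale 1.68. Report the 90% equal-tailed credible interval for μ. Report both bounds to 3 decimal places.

The t_7 distribution is symmetric; the 90% interval is -2.5 ± t·1.68 with t_{0.95,7} = 1.895.
Half-width: 1.895 × 1.68 = 3.183.
-2.5 − 3.183 = -5.683; -2.5 + 3.183 = 0.683.

[-5.683, 0.683]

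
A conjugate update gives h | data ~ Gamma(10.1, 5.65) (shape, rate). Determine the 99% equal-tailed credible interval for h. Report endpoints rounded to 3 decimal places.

Posterior: Gamma(shape 10.1, rate 5.65).
Equal-tailed 99% interval: Gamma(10.1, 5.65) quantiles at 0.005 and 0.995.
Posterior mean ≈ 1.788, SD ≈ 0.562; a Normal approximation gives roughly [0.339, 3.236].
Exact: lower = 0.668; upper = 3.564.

[0.668, 3.564]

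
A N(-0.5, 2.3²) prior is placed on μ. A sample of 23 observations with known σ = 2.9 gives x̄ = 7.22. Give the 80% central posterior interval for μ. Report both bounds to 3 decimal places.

Posterior precision = 1/2.3² + 23/2.9² = 0.1890 + 2.7348 = 2.9239, so posterior SD = 0.5848.
Posterior mean = (-0.5/2.3² + 23·7.22/2.9²) / 2.9239 = 6.7209.
Interval: 6.7209 ± 1.282 × 0.5848 → [5.971, 7.470].

[5.971, 7.470]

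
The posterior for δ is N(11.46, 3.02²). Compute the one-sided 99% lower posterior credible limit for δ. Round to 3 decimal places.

Need L with P(δ ≥ L) = 0.99: L = 11.46 − z_{0.01}·3.02.
z = 2.326; L = 11.46 − 2.326 × 3.02 = 4.434.

4.434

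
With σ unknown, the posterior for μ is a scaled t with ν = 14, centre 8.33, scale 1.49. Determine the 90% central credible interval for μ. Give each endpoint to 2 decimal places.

The t_14 distribution is symmetric; the 90% interval is 8.33 ± t·1.49 with t_{0.95,14} = 1.761.
Half-width: 1.761 × 1.49 = 2.62.
8.33 − 2.62 = 5.71; 8.33 + 2.62 = 10.95.

[5.71, 10.95]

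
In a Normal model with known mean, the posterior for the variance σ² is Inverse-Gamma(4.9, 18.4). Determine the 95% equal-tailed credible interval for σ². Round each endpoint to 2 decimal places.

Inverse-Gamma(4.9, 18.4) quantiles: F⁻¹(0.025) and F⁻¹(0.975).
Equivalently, 1/σ² ~ Gamma(4.9, rate = 18.4); invert its 0.975 and 0.025 quantiles.
Posterior mean ≈ 4.72, SD ≈ 2.77; a Normal approximation gives roughly [-0.71, 10.15].
Exact: lower = 1.82; upper = 11.74.

[1.82, 11.74]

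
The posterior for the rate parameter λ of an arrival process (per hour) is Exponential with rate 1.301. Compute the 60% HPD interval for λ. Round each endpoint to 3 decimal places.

The exponential density is strictly decreasing on [0, ∞), so the HPD interval is anchored at 0: [0, q] with P(λ ≤ q) = 0.60.
q = −ln(1 − 0.60) / 1.301 = 0.9163 / 1.301 = 0.704.

[0.000, 0.704]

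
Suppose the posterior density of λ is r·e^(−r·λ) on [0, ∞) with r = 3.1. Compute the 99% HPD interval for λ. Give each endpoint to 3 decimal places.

[0.000, 1.486]

The exponential density is strictly decreasing on [0, ∞), so the HPD interval is anchored at 0: [0, q] with P(λ ≤ q) = 0.99.
q = −ln(1 − 0.99) / 3.1 = 4.6052 / 3.1 = 1.486.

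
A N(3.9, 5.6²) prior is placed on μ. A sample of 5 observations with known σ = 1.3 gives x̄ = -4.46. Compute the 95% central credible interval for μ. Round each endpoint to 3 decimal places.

[-5.504, -3.237]

Posterior precision = 1/5.6² + 5/1.3² = 0.0319 + 2.9586 = 2.9905, so posterior SD = 0.5783.
Posterior mean = (3.9/5.6² + 5·-4.46/1.3²) / 2.9905 = -4.3709.
Interval: -4.3709 ± 1.960 × 0.5783 → [-5.504, -3.237].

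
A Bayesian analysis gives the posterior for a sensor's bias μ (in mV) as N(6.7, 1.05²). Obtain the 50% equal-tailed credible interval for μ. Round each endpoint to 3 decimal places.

[5.992, 7.408]

The posterior is symmetric, so the 50% equal-tailed interval is μ = 6.7 ± z·1.05 with z = 0.674.
Half-width: 0.674 × 1.05 = 0.708.
6.7 − 0.708 = 5.992; 6.7 + 0.708 = 7.408.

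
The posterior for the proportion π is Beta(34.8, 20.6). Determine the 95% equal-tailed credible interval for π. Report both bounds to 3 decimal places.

Posterior: Beta(34.8, 20.6).
Equal-tailed 95% interval: the 0.025 and 0.975 quantiles of Beta(34.8, 20.6).
Posterior mean ≈ 0.628, SD ≈ 0.064; a Normal approximation gives roughly [0.502, 0.754].
Exact: F⁻¹(0.025) = 0.498; F⁻¹(0.975) = 0.749.

[0.498, 0.749]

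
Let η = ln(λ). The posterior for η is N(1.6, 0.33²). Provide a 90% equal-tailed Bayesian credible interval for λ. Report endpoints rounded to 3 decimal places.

[2.878, 8.523]

On the log scale the 90% interval is 1.6 ± 1.645 × 0.33 = [1.0572, 2.1428].
Exponentiate: [e^1.0572, e^2.1428] = [2.878, 8.523].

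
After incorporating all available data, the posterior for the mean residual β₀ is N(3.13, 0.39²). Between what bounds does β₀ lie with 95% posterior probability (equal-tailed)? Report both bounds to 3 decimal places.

[2.366, 3.894]

The posterior is symmetric, so the 95% equal-tailed interval is β₀ = 3.13 ± z·0.39 with z = 1.960.
Half-width: 1.960 × 0.39 = 0.764.
3.13 − 0.764 = 2.366; 3.13 + 0.764 = 3.894.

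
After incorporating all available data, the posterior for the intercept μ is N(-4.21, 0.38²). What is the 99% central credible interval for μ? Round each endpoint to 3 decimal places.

The posterior is symmetric, so the 99% equal-tailed interval is μ = -4.21 ± z·0.38 with z = 2.576.
Half-width: 2.576 × 0.38 = 0.979.
-4.21 − 0.979 = -5.189; -4.21 + 0.979 = -3.231.

[-5.189, -3.231]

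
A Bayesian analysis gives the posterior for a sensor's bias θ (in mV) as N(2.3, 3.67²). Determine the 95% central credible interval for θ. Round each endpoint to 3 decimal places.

[-4.893, 9.493]

The posterior is symmetric, so the 95% equal-tailed interval is θ = 2.3 ± z·3.67 with z = 1.960.
Half-width: 1.960 × 3.67 = 7.193.
2.3 − 7.193 = -4.893; 2.3 + 7.193 = 9.493.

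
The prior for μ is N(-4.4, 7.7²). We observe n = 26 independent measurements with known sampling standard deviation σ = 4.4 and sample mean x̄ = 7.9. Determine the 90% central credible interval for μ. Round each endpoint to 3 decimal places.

Posterior precision = 1/7.7² + 26/4.4² = 0.0169 + 1.3430 = 1.3598, so posterior SD = 0.8575.
Posterior mean = (-4.4/7.7² + 26·7.9/4.4²) / 1.3598 = 7.7474.
Interval: 7.7474 ± 1.645 × 0.8575 → [6.337, 9.158].

[6.337, 9.158]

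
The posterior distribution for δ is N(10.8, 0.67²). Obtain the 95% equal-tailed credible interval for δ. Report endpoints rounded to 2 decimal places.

[9.49, 12.11]

The posterior is symmetric, so the 95% equal-tailed interval is δ = 10.8 ± z·0.67 with z = 1.960.
Half-width: 1.960 × 0.67 = 1.31.
10.8 − 1.31 = 9.49; 10.8 + 1.31 = 12.11.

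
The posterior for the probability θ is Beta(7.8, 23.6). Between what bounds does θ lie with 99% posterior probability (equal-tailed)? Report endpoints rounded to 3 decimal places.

Posterior: Beta(7.8, 23.6).
Equal-tailed 99% interval: the 0.005 and 0.995 quantiles of Beta(7.8, 23.6).
Posterior mean ≈ 0.248, SD ≈ 0.076; a Normal approximation gives roughly [0.053, 0.444].
Exact: F⁻¹(0.005) = 0.088; F⁻¹(0.995) = 0.467.

[0.088, 0.467]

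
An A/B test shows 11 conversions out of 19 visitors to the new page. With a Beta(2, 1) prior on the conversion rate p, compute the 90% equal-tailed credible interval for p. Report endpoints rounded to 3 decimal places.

[0.417, 0.755]

Posterior: Beta(2+11, 1+8) = Beta(13, 9).
Equal-tailed 90% interval: the 0.05 and 0.95 quantiles of Beta(13, 9).
Posterior mean ≈ 0.591, SD ≈ 0.103; a Normal approximation gives roughly [0.422, 0.760].
Exact: F⁻¹(0.05) = 0.417; F⁻¹(0.95) = 0.755.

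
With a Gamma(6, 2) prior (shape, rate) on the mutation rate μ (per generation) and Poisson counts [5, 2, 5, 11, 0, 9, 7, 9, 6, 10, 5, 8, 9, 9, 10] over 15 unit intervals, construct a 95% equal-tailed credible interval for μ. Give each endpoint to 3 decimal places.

[5.371, 7.799]

Posterior: Gamma(6+105, 2+15) = Gamma(111, 17) (shape, rate).
Equal-tailed 95% interval: Gamma(111, 17) quantiles at 0.025 and 0.975.
Posterior mean ≈ 6.529, SD ≈ 0.620; a Normal approximation gives roughly [5.315, 7.744].
Exact: lower = 5.371; upper = 7.799.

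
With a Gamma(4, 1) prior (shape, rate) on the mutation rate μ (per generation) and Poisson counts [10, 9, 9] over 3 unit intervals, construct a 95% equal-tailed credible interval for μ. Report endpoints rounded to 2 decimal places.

Posterior: Gamma(4+28, 1+3) = Gamma(32, 4) (shape, rate).
Equal-tailed 95% interval: Gamma(32, 4) quantiles at 0.025 and 0.975.
Posterior mean ≈ 8.00, SD ≈ 1.41; a Normal approximation gives roughly [5.23, 10.77].
Exact: lower = 5.47; upper = 11.00.

[5.47, 11.00]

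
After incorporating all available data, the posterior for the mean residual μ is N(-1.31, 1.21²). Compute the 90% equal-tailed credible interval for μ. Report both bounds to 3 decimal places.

The posterior is symmetric, so the 90% equal-tailed interval is μ = -1.31 ± z·1.21 with z = 1.645.
Half-width: 1.645 × 1.21 = 1.990.
-1.31 − 1.990 = -3.300; -1.31 + 1.990 = 0.680.

[-3.300, 0.680]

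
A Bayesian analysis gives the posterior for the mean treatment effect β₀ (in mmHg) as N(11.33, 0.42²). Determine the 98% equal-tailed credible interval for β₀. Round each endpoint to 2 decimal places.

[10.35, 12.31]

The posterior is symmetric, so the 98% equal-tailed interval is β₀ = 11.33 ± z·0.42 with z = 2.326.
Half-width: 2.326 × 0.42 = 0.98.
11.33 − 0.98 = 10.35; 11.33 + 0.98 = 12.31.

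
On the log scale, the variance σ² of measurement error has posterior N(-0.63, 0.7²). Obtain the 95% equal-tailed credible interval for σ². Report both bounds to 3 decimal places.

On the log scale the 95% interval is -0.63 ± 1.960 × 0.7 = [-2.0020, 0.7420].
Exponentiate: [e^-2.0020, e^0.7420] = [0.135, 2.100].

[0.135, 2.100]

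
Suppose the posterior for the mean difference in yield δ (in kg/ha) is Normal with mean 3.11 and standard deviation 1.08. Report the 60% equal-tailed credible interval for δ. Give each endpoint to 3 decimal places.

[2.201, 4.019]

The posterior is symmetric, so the 60% equal-tailed interval is δ = 3.11 ± z·1.08 with z = 0.842.
Half-width: 0.842 × 1.08 = 0.909.
3.11 − 0.909 = 2.201; 3.11 + 0.909 = 4.019.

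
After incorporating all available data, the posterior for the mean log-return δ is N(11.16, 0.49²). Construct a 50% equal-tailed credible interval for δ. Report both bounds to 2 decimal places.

The posterior is symmetric, so the 50% equal-tailed interval is δ = 11.16 ± z·0.49 with z = 0.674.
Half-width: 0.674 × 0.49 = 0.33.
11.16 − 0.33 = 10.83; 11.16 + 0.33 = 11.49.

[10.83, 11.49]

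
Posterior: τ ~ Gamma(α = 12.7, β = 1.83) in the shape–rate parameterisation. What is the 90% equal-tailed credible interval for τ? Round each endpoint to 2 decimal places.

Posterior: Gamma(shape 12.7, rate 1.83).
Equal-tailed 90% interval: Gamma(12.7, 1.83) quantiles at 0.05 and 0.95.
Posterior mean ≈ 6.94, SD ≈ 1.95; a Normal approximation gives roughly [3.74, 10.14].
Exact: lower = 4.08; upper = 10.42.

[4.08, 10.42]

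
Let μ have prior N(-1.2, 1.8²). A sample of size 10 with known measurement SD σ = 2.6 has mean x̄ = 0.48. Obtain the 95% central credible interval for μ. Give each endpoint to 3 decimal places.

Posterior precision = 1/1.8² + 10/2.6² = 0.3086 + 1.4793 = 1.7879, so posterior SD = 0.7479.
Posterior mean = (-1.2/1.8² + 10·0.48/2.6²) / 1.7879 = 0.1900.
Interval: 0.1900 ± 1.960 × 0.7479 → [-1.276, 1.656].

[-1.276, 1.656]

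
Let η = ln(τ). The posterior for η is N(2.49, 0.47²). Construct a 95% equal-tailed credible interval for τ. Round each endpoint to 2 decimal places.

On the log scale the 95% interval is 2.49 ± 1.960 × 0.47 = [1.5688, 3.4112].
Exponentiate: [e^1.5688, e^3.4112] = [4.80, 30.30].

[4.80, 30.30]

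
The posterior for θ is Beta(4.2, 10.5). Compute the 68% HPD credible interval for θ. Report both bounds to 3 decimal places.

The posterior is unimodal and skewed, so the HPD interval has equal density at both endpoints and is the shortest 68% interval.
Solving f(0.150) = f(0.377) with F(0.377) − F(0.150) = 0.68 gives [0.150, 0.377].
For comparison, the equal-tailed interval is [0.170, 0.402]; the HPD is narrower and shifted toward the mode.

[0.150, 0.377]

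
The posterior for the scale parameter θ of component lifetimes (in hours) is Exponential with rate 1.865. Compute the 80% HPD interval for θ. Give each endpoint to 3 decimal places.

[0.000, 0.863]

The exponential density is strictly decreasing on [0, ∞), so the HPD interval is anchored at 0: [0, q] with P(θ ≤ q) = 0.80.
q = −ln(1 − 0.80) / 1.865 = 1.6094 / 1.865 = 0.863.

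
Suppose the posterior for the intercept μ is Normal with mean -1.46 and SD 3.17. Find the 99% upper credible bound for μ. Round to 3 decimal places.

Need U with P(μ ≤ U) = 0.99: U = -1.46 + z_{0.01}·3.17.
z = 2.326; U = -1.46 + 2.326 × 3.17 = 5.915.

5.915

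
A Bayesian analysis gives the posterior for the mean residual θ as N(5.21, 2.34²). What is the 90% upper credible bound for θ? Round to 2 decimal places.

Need U with P(θ ≤ U) = 0.90: U = 5.21 + z_{0.1}·2.34.
z = 1.282; U = 5.21 + 1.282 × 2.34 = 8.21.

8.21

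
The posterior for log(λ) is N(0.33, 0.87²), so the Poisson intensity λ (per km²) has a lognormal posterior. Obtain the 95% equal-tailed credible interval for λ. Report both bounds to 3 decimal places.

[0.253, 7.654]

On the log scale the 95% interval is 0.33 ± 1.960 × 0.87 = [-1.3752, 2.0352].
Exponentiate: [e^-1.3752, e^2.0352] = [0.253, 7.654].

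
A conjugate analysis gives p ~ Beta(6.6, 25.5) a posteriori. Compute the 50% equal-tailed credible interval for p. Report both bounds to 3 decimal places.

Posterior: Beta(6.6, 25.5).
Equal-tailed 50% interval: the 0.25 and 0.75 quantiles of Beta(6.6, 25.5).
Posterior mean ≈ 0.206, SD ≈ 0.070; a Normal approximation gives roughly [0.158, 0.253].
Exact: F⁻¹(0.25) = 0.155; F⁻¹(0.75) = 0.250.

[0.155, 0.250]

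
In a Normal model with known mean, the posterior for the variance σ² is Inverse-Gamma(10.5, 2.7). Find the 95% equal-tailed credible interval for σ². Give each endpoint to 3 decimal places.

[0.152, 0.525]

Inverse-Gamma(10.5, 2.7) quantiles: F⁻¹(0.025) and F⁻¹(0.975).
Equivalently, 1/σ² ~ Gamma(10.5, rate = 2.7); invert its 0.975 and 0.025 quantiles.
Posterior mean ≈ 0.284, SD ≈ 0.097; a Normal approximation gives roughly [0.093, 0.475].
Exact: lower = 0.152; upper = 0.525.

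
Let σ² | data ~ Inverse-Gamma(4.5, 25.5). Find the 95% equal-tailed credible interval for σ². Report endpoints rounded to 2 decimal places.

[2.68, 18.89]

Inverse-Gamma(4.5, 25.5) quantiles: F⁻¹(0.025) and F⁻¹(0.975).
Equivalently, 1/σ² ~ Gamma(4.5, rate = 25.5); invert its 0.975 and 0.025 quantiles.
Posterior mean ≈ 7.29, SD ≈ 4.61; a Normal approximation gives roughly [-1.75, 16.32].
Exact: lower = 2.68; upper = 18.89.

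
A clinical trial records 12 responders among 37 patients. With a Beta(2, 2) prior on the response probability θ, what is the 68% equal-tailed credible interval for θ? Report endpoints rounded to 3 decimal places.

[0.268, 0.415]

Posterior: Beta(2+12, 2+25) = Beta(14, 27).
Equal-tailed 68% interval: the 0.16 and 0.84 quantiles of Beta(14, 27).
Posterior mean ≈ 0.341, SD ≈ 0.073; a Normal approximation gives roughly [0.269, 0.414].
Exact: F⁻¹(0.16) = 0.268; F⁻¹(0.84) = 0.415.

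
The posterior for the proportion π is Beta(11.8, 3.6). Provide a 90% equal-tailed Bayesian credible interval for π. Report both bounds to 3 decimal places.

Posterior: Beta(11.8, 3.6).
Equal-tailed 90% interval: the 0.05 and 0.95 quantiles of Beta(11.8, 3.6).
Posterior mean ≈ 0.766, SD ≈ 0.105; a Normal approximation gives roughly [0.594, 0.938].
Exact: F⁻¹(0.05) = 0.576; F⁻¹(0.95) = 0.916.

[0.576, 0.916]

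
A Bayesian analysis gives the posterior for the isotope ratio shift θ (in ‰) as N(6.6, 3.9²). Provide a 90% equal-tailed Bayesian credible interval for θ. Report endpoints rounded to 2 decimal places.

The posterior is symmetric, so the 90% equal-tailed interval is θ = 6.6 ± z·3.9 with z = 1.645.
Half-width: 1.645 × 3.9 = 6.41.
6.6 − 6.41 = 0.19; 6.6 + 6.41 = 13.01.

[0.19, 13.01]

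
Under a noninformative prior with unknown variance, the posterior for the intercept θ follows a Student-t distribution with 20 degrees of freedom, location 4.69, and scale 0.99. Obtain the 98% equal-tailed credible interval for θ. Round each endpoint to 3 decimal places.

The t_20 distribution is symmetric; the 98% interval is 4.69 ± t·0.99 with t_{0.99,20} = 2.528.
Half-width: 2.528 × 0.99 = 2.503.
4.69 − 2.503 = 2.187; 4.69 + 2.503 = 7.193.

[2.187, 7.193]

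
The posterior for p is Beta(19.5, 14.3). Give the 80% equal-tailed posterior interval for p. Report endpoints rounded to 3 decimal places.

[0.468, 0.684]

Posterior: Beta(19.5, 14.3).
Equal-tailed 80% interval: the 0.1 and 0.9 quantiles of Beta(19.5, 14.3).
Posterior mean ≈ 0.577, SD ≈ 0.084; a Normal approximation gives roughly [0.470, 0.684].
Exact: F⁻¹(0.1) = 0.468; F⁻¹(0.9) = 0.684.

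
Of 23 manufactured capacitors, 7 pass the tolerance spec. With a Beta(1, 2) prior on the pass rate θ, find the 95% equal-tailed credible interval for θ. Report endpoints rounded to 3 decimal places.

[0.149, 0.494]

Posterior: Beta(1+7, 2+16) = Beta(8, 18).
Equal-tailed 95% interval: the 0.025 and 0.975 quantiles of Beta(8, 18).
Posterior mean ≈ 0.308, SD ≈ 0.089; a Normal approximation gives roughly [0.134, 0.482].
Exact: F⁻¹(0.025) = 0.149; F⁻¹(0.975) = 0.494.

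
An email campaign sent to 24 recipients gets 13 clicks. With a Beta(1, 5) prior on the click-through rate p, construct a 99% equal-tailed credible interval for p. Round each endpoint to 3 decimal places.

[0.247, 0.695]

Posterior: Beta(1+13, 5+11) = Beta(14, 16).
Equal-tailed 99% interval: the 0.005 and 0.995 quantiles of Beta(14, 16).
Posterior mean ≈ 0.467, SD ≈ 0.090; a Normal approximation gives roughly [0.236, 0.697].
Exact: F⁻¹(0.005) = 0.247; F⁻¹(0.995) = 0.695.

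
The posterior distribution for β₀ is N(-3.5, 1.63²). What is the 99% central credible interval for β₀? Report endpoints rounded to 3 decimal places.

[-7.699, 0.699]

The posterior is symmetric, so the 99% equal-tailed interval is β₀ = -3.5 ± z·1.63 with z = 2.576.
Half-width: 2.576 × 1.63 = 4.199.
-3.5 − 4.199 = -7.699; -3.5 + 4.199 = 0.699.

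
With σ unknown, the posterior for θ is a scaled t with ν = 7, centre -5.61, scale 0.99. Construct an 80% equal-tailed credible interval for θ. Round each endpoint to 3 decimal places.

The t_7 distribution is symmetric; the 80% interval is -5.61 ± t·0.99 with t_{0.9,7} = 1.415.
Half-width: 1.415 × 0.99 = 1.401.
-5.61 − 1.401 = -7.011; -5.61 + 1.401 = -4.209.

[-7.011, -4.209]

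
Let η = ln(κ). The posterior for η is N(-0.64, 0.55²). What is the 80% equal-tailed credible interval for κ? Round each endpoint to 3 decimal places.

[0.261, 1.067]

On the log scale the 80% interval is -0.64 ± 1.282 × 0.55 = [-1.3449, 0.0649].
Exponentiate: [e^-1.3449, e^0.0649] = [0.261, 1.067].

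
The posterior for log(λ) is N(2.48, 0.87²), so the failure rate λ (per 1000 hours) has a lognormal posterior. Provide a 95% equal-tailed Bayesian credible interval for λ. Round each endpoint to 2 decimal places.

[2.17, 65.70]

On the log scale the 95% interval is 2.48 ± 1.960 × 0.87 = [0.7748, 4.1852].
Exponentiate: [e^0.7748, e^4.1852] = [2.17, 65.70].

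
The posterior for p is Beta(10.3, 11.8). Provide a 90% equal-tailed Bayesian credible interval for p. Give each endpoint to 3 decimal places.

Posterior: Beta(10.3, 11.8).
Equal-tailed 90% interval: the 0.05 and 0.95 quantiles of Beta(10.3, 11.8).
Posterior mean ≈ 0.466, SD ≈ 0.104; a Normal approximation gives roughly [0.295, 0.637].
Exact: F⁻¹(0.05) = 0.297; F⁻¹(0.95) = 0.639.

[0.297, 0.639]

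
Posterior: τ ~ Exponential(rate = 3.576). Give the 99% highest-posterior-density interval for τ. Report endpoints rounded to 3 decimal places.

[0.000, 1.288]

The exponential density is strictly decreasing on [0, ∞), so the HPD interval is anchored at 0: [0, q] with P(τ ≤ q) = 0.99.
q = −ln(1 − 0.99) / 3.576 = 4.6052 / 3.576 = 1.288.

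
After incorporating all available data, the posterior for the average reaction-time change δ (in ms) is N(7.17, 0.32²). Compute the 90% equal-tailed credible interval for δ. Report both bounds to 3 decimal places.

[6.644, 7.696]

The posterior is symmetric, so the 90% equal-tailed interval is δ = 7.17 ± z·0.32 with z = 1.645.
Half-width: 1.645 × 0.32 = 0.526.
7.17 − 0.526 = 6.644; 7.17 + 0.526 = 7.696.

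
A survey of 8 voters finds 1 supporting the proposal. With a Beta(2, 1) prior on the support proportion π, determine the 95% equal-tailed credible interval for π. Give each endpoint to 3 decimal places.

[0.067, 0.556]

Posterior: Beta(2+1, 1+7) = Beta(3, 8).
Equal-tailed 95% interval: the 0.025 and 0.975 quantiles of Beta(3, 8).
Posterior mean ≈ 0.273, SD ≈ 0.129; a Normal approximation gives roughly [0.021, 0.525].
Exact: F⁻¹(0.025) = 0.067; F⁻¹(0.975) = 0.556.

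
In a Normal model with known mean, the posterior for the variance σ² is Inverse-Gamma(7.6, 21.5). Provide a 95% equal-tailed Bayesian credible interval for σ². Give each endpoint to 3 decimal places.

Inverse-Gamma(7.6, 21.5) quantiles: F⁻¹(0.025) and F⁻¹(0.975).
Equivalently, 1/σ² ~ Gamma(7.6, rate = 21.5); invert its 0.975 and 0.025 quantiles.
Posterior mean ≈ 3.258, SD ≈ 1.377; a Normal approximation gives roughly [0.560, 5.956].
Exact: lower = 1.549; upper = 6.729.

[1.549, 6.729]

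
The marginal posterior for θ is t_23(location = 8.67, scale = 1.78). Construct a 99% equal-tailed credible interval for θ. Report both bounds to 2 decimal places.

The t_23 distribution is symmetric; the 99% interval is 8.67 ± t·1.78 with t_{0.995,23} = 2.807.
Half-width: 2.807 × 1.78 = 5.00.
8.67 − 5.00 = 3.67; 8.67 + 5.00 = 13.67.

[3.67, 13.67]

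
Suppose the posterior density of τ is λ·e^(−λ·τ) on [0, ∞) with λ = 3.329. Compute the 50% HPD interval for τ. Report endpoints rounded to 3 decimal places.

[0.000, 0.208]

The exponential density is strictly decreasing on [0, ∞), so the HPD interval is anchored at 0: [0, q] with P(τ ≤ q) = 0.50.
q = −ln(1 − 0.50) / 3.329 = 0.6931 / 3.329 = 0.208.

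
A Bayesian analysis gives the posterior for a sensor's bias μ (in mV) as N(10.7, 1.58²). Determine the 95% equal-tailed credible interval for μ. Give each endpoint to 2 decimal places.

The posterior is symmetric, so the 95% equal-tailed interval is μ = 10.7 ± z·1.58 with z = 1.960.
Half-width: 1.960 × 1.58 = 3.10.
10.7 − 3.10 = 7.60; 10.7 + 3.10 = 13.80.

[7.60, 13.80]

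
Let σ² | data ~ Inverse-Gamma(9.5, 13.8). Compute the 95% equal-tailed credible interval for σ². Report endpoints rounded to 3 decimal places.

Inverse-Gamma(9.5, 13.8) quantiles: F⁻¹(0.025) and F⁻¹(0.975).
Equivalently, 1/σ² ~ Gamma(9.5, rate = 13.8); invert its 0.975 and 0.025 quantiles.
Posterior mean ≈ 1.624, SD ≈ 0.593; a Normal approximation gives roughly [0.462, 2.785].
Exact: lower = 0.840; upper = 3.099.

[0.840, 3.099]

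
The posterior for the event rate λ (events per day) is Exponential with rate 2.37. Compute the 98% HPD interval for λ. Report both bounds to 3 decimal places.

The exponential density is strictly decreasing on [0, ∞), so the HPD interval is anchored at 0: [0, q] with P(λ ≤ q) = 0.98.
q = −ln(1 − 0.98) / 2.37 = 3.9120 / 2.37 = 1.651.

[0.000, 1.651]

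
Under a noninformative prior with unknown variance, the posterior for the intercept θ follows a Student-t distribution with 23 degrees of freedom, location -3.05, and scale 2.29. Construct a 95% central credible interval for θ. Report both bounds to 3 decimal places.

[-7.787, 1.687]

The t_23 distribution is symmetric; the 95% interval is -3.05 ± t·2.29 with t_{0.975,23} = 2.069.
Half-width: 2.069 × 2.29 = 4.737.
-3.05 − 4.737 = -7.787; -3.05 + 4.737 = 1.687.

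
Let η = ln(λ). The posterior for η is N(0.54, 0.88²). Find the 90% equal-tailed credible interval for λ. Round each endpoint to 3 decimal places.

[0.404, 7.297]

On the log scale the 90% interval is 0.54 ± 1.645 × 0.88 = [-0.9075, 1.9875].
Exponentiate: [e^-0.9075, e^1.9875] = [0.404, 7.297].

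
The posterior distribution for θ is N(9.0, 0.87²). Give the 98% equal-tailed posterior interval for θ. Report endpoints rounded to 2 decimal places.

The posterior is symmetric, so the 98% equal-tailed interval is θ = 9.0 ± z·0.87 with z = 2.326.
Half-width: 2.326 × 0.87 = 2.02.
9.0 − 2.02 = 6.98; 9.0 + 2.02 = 11.02.

[6.98, 11.02]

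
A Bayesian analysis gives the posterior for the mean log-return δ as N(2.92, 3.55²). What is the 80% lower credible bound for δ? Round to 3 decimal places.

-0.068

Need L with P(δ ≥ L) = 0.80: L = 2.92 − z_{0.2}·3.55.
z = 0.842; L = 2.92 − 0.842 × 3.55 = -0.068.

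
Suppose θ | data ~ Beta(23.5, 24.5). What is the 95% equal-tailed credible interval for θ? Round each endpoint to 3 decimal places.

Posterior: Beta(23.5, 24.5).
Equal-tailed 95% interval: the 0.025 and 0.975 quantiles of Beta(23.5, 24.5).
Posterior mean ≈ 0.490, SD ≈ 0.071; a Normal approximation gives roughly [0.350, 0.630].
Exact: F⁻¹(0.025) = 0.351; F⁻¹(0.975) = 0.629.

[0.351, 0.629]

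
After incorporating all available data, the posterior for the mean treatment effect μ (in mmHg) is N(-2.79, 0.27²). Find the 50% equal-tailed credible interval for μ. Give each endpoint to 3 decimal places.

The posterior is symmetric, so the 50% equal-tailed interval is μ = -2.79 ± z·0.27 with z = 0.674.
Half-width: 0.674 × 0.27 = 0.182.
-2.79 − 0.182 = -2.972; -2.79 + 0.182 = -2.608.

[-2.972, -2.608]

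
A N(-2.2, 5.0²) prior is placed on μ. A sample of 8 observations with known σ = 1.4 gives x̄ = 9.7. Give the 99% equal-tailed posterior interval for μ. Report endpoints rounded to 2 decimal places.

[8.32, 10.85]

Posterior precision = 1/5.0² + 8/1.4² = 0.0400 + 4.0816 = 4.1216, so posterior SD = 0.4926.
Posterior mean = (-2.2/5.0² + 8·9.7/1.4²) / 4.1216 = 9.5845.
Interval: 9.5845 ± 2.576 × 0.4926 → [8.32, 10.85].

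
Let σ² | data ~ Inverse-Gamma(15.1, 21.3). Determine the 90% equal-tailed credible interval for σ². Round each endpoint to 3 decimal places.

[0.968, 2.284]

Inverse-Gamma(15.1, 21.3) quantiles: F⁻¹(0.05) and F⁻¹(0.95).
Equivalently, 1/σ² ~ Gamma(15.1, rate = 21.3); invert its 0.95 and 0.05 quantiles.
Posterior mean ≈ 1.511, SD ≈ 0.417; a Normal approximation gives roughly [0.824, 2.197].
Exact: lower = 0.968; upper = 2.284.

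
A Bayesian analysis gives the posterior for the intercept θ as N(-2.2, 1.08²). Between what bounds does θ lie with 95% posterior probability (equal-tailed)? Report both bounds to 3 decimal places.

[-4.317, -0.083]

The posterior is symmetric, so the 95% equal-tailed interval is θ = -2.2 ± z·1.08 with z = 1.960.
Half-width: 1.960 × 1.08 = 2.117.
-2.2 − 2.117 = -4.317; -2.2 + 2.117 = -0.083.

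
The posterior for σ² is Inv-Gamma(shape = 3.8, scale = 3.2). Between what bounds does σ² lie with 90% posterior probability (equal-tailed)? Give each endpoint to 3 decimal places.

Inverse-Gamma(3.8, 3.2) quantiles: F⁻¹(0.05) and F⁻¹(0.95).
Equivalently, 1/σ² ~ Gamma(3.8, rate = 3.2); invert its 0.95 and 0.05 quantiles.
Posterior mean ≈ 1.143, SD ≈ 0.852; a Normal approximation gives roughly [-0.258, 2.544].
Exact: lower = 0.429; upper = 2.557.

[0.429, 2.557]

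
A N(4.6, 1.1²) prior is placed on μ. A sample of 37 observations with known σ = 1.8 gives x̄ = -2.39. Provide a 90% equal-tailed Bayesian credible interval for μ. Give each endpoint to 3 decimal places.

[-2.388, -1.448]

Posterior precision = 1/1.1² + 37/1.8² = 0.8264 + 11.4198 = 12.2462, so posterior SD = 0.2858.
Posterior mean = (4.6/1.1² + 37·-2.39/1.8²) / 12.2462 = -1.9183.
Interval: -1.9183 ± 1.645 × 0.2858 → [-2.388, -1.448].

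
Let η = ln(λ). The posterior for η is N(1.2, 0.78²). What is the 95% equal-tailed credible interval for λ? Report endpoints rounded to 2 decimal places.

[0.72, 15.31]

On the log scale the 95% interval is 1.2 ± 1.960 × 0.78 = [-0.3288, 2.7288].
Exponentiate: [e^-0.3288, e^2.7288] = [0.72, 15.31].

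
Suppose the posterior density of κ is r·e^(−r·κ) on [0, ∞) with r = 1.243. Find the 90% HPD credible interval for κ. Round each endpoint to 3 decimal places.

[0.000, 1.852]

The exponential density is strictly decreasing on [0, ∞), so the HPD interval is anchored at 0: [0, q] with P(κ ≤ q) = 0.90.
q = −ln(1 − 0.90) / 1.243 = 2.3026 / 1.243 = 1.852.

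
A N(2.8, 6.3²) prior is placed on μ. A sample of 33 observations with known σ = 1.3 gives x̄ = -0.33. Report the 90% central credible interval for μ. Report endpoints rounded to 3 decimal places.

Posterior precision = 1/6.3² + 33/1.3² = 0.0252 + 19.5266 = 19.5518, so posterior SD = 0.2262.
Posterior mean = (2.8/6.3² + 33·-0.33/1.3²) / 19.5518 = -0.3260.
Interval: -0.3260 ± 1.645 × 0.2262 → [-0.698, 0.046].

[-0.698, 0.046]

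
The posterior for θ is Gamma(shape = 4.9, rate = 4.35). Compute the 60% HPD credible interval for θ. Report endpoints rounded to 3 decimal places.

[0.561, 1.345]

The posterior is unimodal and skewed, so the HPD interval has equal density at both endpoints and is the shortest 60% interval.
Solving f(0.561) = f(1.345) with F(1.345) − F(0.561) = 0.60 gives [0.561, 1.345].
For comparison, the equal-tailed interval is [0.692, 1.518]; the HPD is narrower and shifted toward the mode.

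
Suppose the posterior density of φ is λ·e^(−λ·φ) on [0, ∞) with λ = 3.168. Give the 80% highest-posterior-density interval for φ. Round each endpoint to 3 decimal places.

[0.000, 0.508]

The exponential density is strictly decreasing on [0, ∞), so the HPD interval is anchored at 0: [0, q] with P(φ ≤ q) = 0.80.
q = −ln(1 − 0.80) / 3.168 = 1.6094 / 3.168 = 0.508.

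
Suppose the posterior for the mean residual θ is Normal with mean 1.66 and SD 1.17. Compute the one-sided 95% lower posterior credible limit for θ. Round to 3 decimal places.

Need L with P(θ ≥ L) = 0.95: L = 1.66 − z_{0.05}·1.17.
z = 1.645; L = 1.66 − 1.645 × 1.17 = -0.264.

-0.264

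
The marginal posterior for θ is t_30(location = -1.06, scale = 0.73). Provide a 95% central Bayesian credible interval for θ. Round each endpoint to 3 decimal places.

[-2.551, 0.431]

The t_30 distribution is symmetric; the 95% interval is -1.06 ± t·0.73 with t_{0.975,30} = 2.042.
Half-width: 2.042 × 0.73 = 1.491.
-1.06 − 1.491 = -2.551; -1.06 + 1.491 = 0.431.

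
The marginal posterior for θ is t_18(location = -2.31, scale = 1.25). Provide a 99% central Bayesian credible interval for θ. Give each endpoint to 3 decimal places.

[-5.908, 1.288]

The t_18 distribution is symmetric; the 99% interval is -2.31 ± t·1.25 with t_{0.995,18} = 2.878.
Half-width: 2.878 × 1.25 = 3.598.
-2.31 − 3.598 = -5.908; -2.31 + 3.598 = 1.288.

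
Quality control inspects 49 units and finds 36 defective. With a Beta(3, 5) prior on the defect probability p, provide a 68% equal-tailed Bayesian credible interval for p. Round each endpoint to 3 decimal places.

Posterior: Beta(3+36, 5+13) = Beta(39, 18).
Equal-tailed 68% interval: the 0.16 and 0.84 quantiles of Beta(39, 18).
Posterior mean ≈ 0.684, SD ≈ 0.061; a Normal approximation gives roughly [0.624, 0.745].
Exact: F⁻¹(0.16) = 0.623; F⁻¹(0.84) = 0.745.

[0.623, 0.745]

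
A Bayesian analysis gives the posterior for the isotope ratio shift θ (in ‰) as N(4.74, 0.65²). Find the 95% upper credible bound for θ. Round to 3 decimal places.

5.809

Need U with P(θ ≤ U) = 0.95: U = 4.74 + z_{0.05}·0.65.
z = 1.645; U = 4.74 + 1.645 × 0.65 = 5.809.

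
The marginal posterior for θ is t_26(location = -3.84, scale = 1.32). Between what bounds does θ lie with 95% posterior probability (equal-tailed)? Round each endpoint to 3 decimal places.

[-6.553, -1.127]

The t_26 distribution is symmetric; the 95% interval is -3.84 ± t·1.32 with t_{0.975,26} = 2.056.
Half-width: 2.056 × 1.32 = 2.713.
-3.84 − 2.713 = -6.553; -3.84 + 2.713 = -1.127.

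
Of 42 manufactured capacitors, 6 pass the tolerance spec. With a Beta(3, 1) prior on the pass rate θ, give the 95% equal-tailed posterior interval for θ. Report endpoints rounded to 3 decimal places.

[0.096, 0.321]

Posterior: Beta(3+6, 1+36) = Beta(9, 37).
Equal-tailed 95% interval: the 0.025 and 0.975 quantiles of Beta(9, 37).
Posterior mean ≈ 0.196, SD ≈ 0.058; a Normal approximation gives roughly [0.082, 0.309].
Exact: F⁻¹(0.025) = 0.096; F⁻¹(0.975) = 0.321.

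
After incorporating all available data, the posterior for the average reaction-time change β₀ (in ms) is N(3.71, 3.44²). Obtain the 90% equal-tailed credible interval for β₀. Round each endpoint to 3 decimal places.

The posterior is symmetric, so the 90% equal-tailed interval is β₀ = 3.71 ± z·3.44 with z = 1.645.
Half-width: 1.645 × 3.44 = 5.658.
3.71 − 5.658 = -1.948; 3.71 + 5.658 = 9.368.

[-1.948, 9.368]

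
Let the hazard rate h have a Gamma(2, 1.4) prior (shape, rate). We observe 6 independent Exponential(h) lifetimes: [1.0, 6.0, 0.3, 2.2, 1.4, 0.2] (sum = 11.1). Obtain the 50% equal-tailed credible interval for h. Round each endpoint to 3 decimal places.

[0.476, 0.775]

Posterior: Gamma(2+6, 1.4+11.1) = Gamma(8, 12.5) (shape, rate).
Equal-tailed 50% interval: Gamma(8, 12.5) quantiles at 0.25 and 0.75.
Posterior mean ≈ 0.640, SD ≈ 0.226; a Normal approximation gives roughly [0.487, 0.793].
Exact: lower = 0.476; upper = 0.775.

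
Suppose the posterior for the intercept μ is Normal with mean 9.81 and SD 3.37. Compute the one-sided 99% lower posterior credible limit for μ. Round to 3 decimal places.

Need L with P(μ ≥ L) = 0.99: L = 9.81 − z_{0.01}·3.37.
z = 2.326; L = 9.81 − 2.326 × 3.37 = 1.970.

1.970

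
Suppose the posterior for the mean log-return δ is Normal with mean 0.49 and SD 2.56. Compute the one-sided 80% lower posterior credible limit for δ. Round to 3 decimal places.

Need L with P(δ ≥ L) = 0.80: L = 0.49 − z_{0.2}·2.56.
z = 0.842; L = 0.49 − 0.842 × 2.56 = -1.665.

-1.665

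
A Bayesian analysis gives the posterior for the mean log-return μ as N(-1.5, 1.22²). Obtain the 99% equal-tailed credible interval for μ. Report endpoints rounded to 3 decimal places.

[-4.643, 1.643]

The posterior is symmetric, so the 99% equal-tailed interval is μ = -1.5 ± z·1.22 with z = 2.576.
Half-width: 2.576 × 1.22 = 3.143.
-1.5 − 3.143 = -4.643; -1.5 + 3.143 = 1.643.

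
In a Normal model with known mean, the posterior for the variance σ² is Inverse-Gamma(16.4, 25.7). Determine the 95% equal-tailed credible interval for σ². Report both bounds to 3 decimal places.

Inverse-Gamma(16.4, 25.7) quantiles: F⁻¹(0.025) and F⁻¹(0.975).
Equivalently, 1/σ² ~ Gamma(16.4, rate = 25.7); invert its 0.975 and 0.025 quantiles.
Posterior mean ≈ 1.669, SD ≈ 0.440; a Normal approximation gives roughly [0.807, 2.531].
Exact: lower = 1.018; upper = 2.720.

[1.018, 2.720]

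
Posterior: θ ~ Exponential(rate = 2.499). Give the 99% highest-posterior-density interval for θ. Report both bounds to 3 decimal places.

[0.000, 1.843]

The exponential density is strictly decreasing on [0, ∞), so the HPD interval is anchored at 0: [0, q] with P(θ ≤ q) = 0.99.
q = −ln(1 − 0.99) / 2.499 = 4.6052 / 2.499 = 1.843.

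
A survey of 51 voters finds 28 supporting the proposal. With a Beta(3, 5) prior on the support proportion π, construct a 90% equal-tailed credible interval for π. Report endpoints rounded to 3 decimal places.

Posterior: Beta(3+28, 5+23) = Beta(31, 28).
Equal-tailed 90% interval: the 0.05 and 0.95 quantiles of Beta(31, 28).
Posterior mean ≈ 0.525, SD ≈ 0.064; a Normal approximation gives roughly [0.419, 0.631].
Exact: F⁻¹(0.05) = 0.419; F⁻¹(0.95) = 0.631.

[0.419, 0.631]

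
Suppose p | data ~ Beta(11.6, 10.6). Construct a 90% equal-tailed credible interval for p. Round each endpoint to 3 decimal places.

[0.350, 0.692]

Posterior: Beta(11.6, 10.6).
Equal-tailed 90% interval: the 0.05 and 0.95 quantiles of Beta(11.6, 10.6).
Posterior mean ≈ 0.523, SD ≈ 0.104; a Normal approximation gives roughly [0.352, 0.693].
Exact: F⁻¹(0.05) = 0.350; F⁻¹(0.95) = 0.692.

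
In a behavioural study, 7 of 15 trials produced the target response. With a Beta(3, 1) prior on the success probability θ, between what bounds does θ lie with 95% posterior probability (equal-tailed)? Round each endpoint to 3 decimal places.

[0.308, 0.740]

Posterior: Beta(3+7, 1+8) = Beta(10, 9).
Equal-tailed 95% interval: the 0.025 and 0.975 quantiles of Beta(10, 9).
Posterior mean ≈ 0.526, SD ≈ 0.112; a Normal approximation gives roughly [0.307, 0.745].
Exact: F⁻¹(0.025) = 0.308; F⁻¹(0.975) = 0.740.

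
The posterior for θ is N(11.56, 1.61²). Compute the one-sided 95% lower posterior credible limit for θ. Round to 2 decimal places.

Need L with P(θ ≥ L) = 0.95: L = 11.56 − z_{0.05}·1.61.
z = 1.645; L = 11.56 − 1.645 × 1.61 = 8.91.

8.91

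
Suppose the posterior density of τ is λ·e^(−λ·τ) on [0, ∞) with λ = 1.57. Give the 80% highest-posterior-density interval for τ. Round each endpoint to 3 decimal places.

[0.000, 1.025]

The exponential density is strictly decreasing on [0, ∞), so the HPD interval is anchored at 0: [0, q] with P(τ ≤ q) = 0.80.
q = −ln(1 − 0.80) / 1.57 = 1.6094 / 1.57 = 1.025.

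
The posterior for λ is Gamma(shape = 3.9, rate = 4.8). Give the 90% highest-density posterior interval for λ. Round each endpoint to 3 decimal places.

The posterior is unimodal and skewed, so the HPD interval has equal density at both endpoints and is the shortest 90% interval.
Solving f(0.184) = f(1.417) with F(1.417) − F(0.184) = 0.90 gives [0.184, 1.417].
For comparison, the equal-tailed interval is [0.273, 1.586]; the HPD is narrower and shifted toward the mode.

[0.184, 1.417]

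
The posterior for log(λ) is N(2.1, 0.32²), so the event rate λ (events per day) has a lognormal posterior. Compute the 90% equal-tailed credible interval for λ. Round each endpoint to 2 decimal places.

On the log scale the 90% interval is 2.1 ± 1.645 × 0.32 = [1.5736, 2.6264].
Exponentiate: [e^1.5736, e^2.6264] = [4.82, 13.82].

[4.82, 13.82]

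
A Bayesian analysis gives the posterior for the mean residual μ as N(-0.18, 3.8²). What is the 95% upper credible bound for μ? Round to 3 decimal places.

Need U with P(μ ≤ U) = 0.95: U = -0.18 + z_{0.05}·3.8.
z = 1.645; U = -0.18 + 1.645 × 3.8 = 6.070.

6.070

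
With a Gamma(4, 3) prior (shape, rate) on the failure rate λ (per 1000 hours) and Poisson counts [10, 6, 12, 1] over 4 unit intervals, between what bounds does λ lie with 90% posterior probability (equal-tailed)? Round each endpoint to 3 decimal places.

[3.450, 6.140]

Posterior: Gamma(4+29, 3+4) = Gamma(33, 7) (shape, rate).
Equal-tailed 90% interval: Gamma(33, 7) quantiles at 0.05 and 0.95.
Posterior mean ≈ 4.714, SD ≈ 0.821; a Normal approximation gives roughly [3.364, 6.064].
Exact: lower = 3.450; upper = 6.140.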